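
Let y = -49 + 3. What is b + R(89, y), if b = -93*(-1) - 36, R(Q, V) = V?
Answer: 11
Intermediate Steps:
y = -46
b = 57 (b = 93 - 36 = 57)
b + R(89, y) = 57 - 46 = 11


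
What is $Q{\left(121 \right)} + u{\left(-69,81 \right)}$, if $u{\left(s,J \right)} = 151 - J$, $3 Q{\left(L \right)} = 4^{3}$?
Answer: $\frac{274}{3} \approx 91.333$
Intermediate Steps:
$Q{\left(L \right)} = \frac{64}{3}$ ($Q{\left(L \right)} = \frac{4^{3}}{3} = \frac{1}{3} \cdot 64 = \frac{64}{3}$)
$Q{\left(121 \right)} + u{\left(-69,81 \right)} = \frac{64}{3} + \left(151 - 81\right) = \frac{64}{3} + 70 = \frac{274}{3}$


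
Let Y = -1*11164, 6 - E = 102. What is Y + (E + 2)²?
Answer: -2328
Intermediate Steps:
E = -96 (E = 6 - 1*102 = 6 - 102 = -96)
Y = -11164
Y + (E + 2)² = -11164 + (-96 + 2)² = -11164 + (-94)² = -11164 + 8836 = -2328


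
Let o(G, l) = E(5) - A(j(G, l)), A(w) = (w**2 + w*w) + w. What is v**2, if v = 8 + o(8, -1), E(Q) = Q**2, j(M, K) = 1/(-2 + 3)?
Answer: 900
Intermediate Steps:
j(M, K) = 1 (j(M, K) = 1/1 = 1)
A(w) = w + 2*w**2 (A(w) = (w**2 + w**2) + w = 2*w**2 + w = w + 2*w**2)
o(G, l) = 22 (o(G, l) = 5**2 - (1 + 2*1) = 25 - (1 + 2) = 25 - 3 = 22)
v = 30 (v = 8 + 22 = 30)
v**2 = 30**2 = 900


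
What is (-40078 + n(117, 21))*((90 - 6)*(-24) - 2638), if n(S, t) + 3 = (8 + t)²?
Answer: 182622960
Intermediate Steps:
n(S, t) = -3 + (8 + t)²
(-40078 + n(117, 21))*((90 - 6)*(-24) - 2638) = (-40078 + (-3 + (8 + 21)²))*((90 - 6)*(-24) - 2638) = (-40078 + (-3 + 29²))*(84*(-24) - 2638) = (-40078 + (-3 + 841))*(-2016 - 2638) = (-40078 + 838)*(-4654) = -39240*(-4654) = 182622960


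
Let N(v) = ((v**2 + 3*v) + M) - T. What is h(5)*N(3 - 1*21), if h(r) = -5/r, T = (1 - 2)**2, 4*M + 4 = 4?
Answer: -269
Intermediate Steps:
M = 0 (M = -1 + (1/4)*4 = -1 + 1 = 0)
T = 1 (T = (-1)**2 = 1)
N(v) = -1 + v**2 + 3*v (N(v) = ((v**2 + 3*v) + 0) - 1*1 = (v**2 + 3*v) - 1 = -1 + v**2 + 3*v)
h(5)*N(3 - 1*21) = (-5/5)*(-1 + (3 - 1*21)**2 + 3*(3 - 1*21)) = (-5*1/5)*(-1 + (3 - 21)**2 + 3*(3 - 21)) = -(-1 + (-18)**2 + 3*(-18)) = -(-1 + 324 - 54) = -1*269 = -269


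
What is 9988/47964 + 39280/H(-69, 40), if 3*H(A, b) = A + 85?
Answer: 88316212/11991 ≈ 7365.2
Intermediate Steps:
H(A, b) = 85/3 + A/3 (H(A, b) = (A + 85)/3 = (85 + A)/3 = 85/3 + A/3)
9988/47964 + 39280/H(-69, 40) = 9988/47964 + 39280/(85/3 + (⅓)*(-69)) = 9988*(1/47964) + 39280/(85/3 - 23) = 2497/11991 + 39280/(16/3) = 2497/11991 + 39280*(3/16) = 2497/11991 + 7365 = 88316212/11991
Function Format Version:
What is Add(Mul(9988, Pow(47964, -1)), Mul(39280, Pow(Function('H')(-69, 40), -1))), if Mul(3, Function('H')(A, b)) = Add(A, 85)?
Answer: Rational(88316212, 11991) ≈ 7365.2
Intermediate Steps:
Function('H')(A, b) = Add(Rational(85, 3), Mul(Rational(1, 3), A)) (Function('H')(A, b) = Mul(Rational(1, 3), Add(A, 85)) = Mul(Rational(1, 3), Add(85, A)) = Add(Rational(85, 3), Mul(Rational(1, 3), A)))
Add(Mul(9988, Pow(47964, -1)), Mul(39280, Pow(Function('H')(-69, 40), -1))) = Add(Mul(9988, Pow(47964, -1)), Mul(39280, Pow(Add(Rational(85, 3), Mul(Rational(1, 3), -69)), -1))) = Add(Mul(9988, Rational(1, 47964)), Mul(39280, Pow(Add(Rational(85, 3), -23), -1))) = Add(Rational(2497, 11991), Mul(39280, Pow(Rational(16, 3), -1))) = Add(Rational(2497, 11991), Mul(39280, Rational(3, 16))) = Add(Rational(2497, 11991), 7365) = Rational(88316212, 11991)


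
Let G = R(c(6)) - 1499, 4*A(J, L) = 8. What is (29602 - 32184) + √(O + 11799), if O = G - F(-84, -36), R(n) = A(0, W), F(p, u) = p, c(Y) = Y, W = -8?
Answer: -2582 + 3*√1154 ≈ -2480.1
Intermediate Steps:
A(J, L) = 2 (A(J, L) = (¼)*8 = 2)
R(n) = 2
G = -1497 (G = 2 - 1499 = -1497)
O = -1413 (O = -1497 - 1*(-84) = -1497 + 84 = -1413)
(29602 - 32184) + √(O + 11799) = (29602 - 32184) + √(-1413 + 11799) = -2582 + √10386 = -2582 + 3*√1154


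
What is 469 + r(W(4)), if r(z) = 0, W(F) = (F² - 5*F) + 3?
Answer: 469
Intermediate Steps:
W(F) = 3 + F² - 5*F
469 + r(W(4)) = 469 + 0 = 469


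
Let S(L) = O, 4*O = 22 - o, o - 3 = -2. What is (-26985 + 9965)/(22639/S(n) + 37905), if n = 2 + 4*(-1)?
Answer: -357420/886561 ≈ -0.40315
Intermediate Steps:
o = 1 (o = 3 - 2 = 1)
n = -2 (n = 2 - 4 = -2)
O = 21/4 (O = (22 - 1*1)/4 = (22 - 1)/4 = (¼)*21 = 21/4 ≈ 5.2500)
S(L) = 21/4
(-26985 + 9965)/(22639/S(n) + 37905) = (-26985 + 9965)/(22639/(21/4) + 37905) = -17020/(22639*(4/21) + 37905) = -17020/(90556/21 + 37905) = -17020/886561/21 = -17020*21/886561 = -357420/886561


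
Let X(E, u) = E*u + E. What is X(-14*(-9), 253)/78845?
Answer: 32004/78845 ≈ 0.40591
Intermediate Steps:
X(E, u) = E + E*u
X(-14*(-9), 253)/78845 = ((-14*(-9))*(1 + 253))/78845 = (126*254)*(1/78845) = 32004*(1/78845) = 32004/78845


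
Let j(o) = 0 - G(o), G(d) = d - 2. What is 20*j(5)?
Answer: -60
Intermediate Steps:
G(d) = -2 + d
j(o) = 2 - o (j(o) = 0 - (-2 + o) = 0 + (2 - o) = 2 - o)
20*j(5) = 20*(2 - 1*5) = 20*(2 - 5) = 20*(-3) = -60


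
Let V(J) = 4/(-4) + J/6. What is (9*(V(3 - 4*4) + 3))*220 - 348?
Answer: -678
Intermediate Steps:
V(J) = -1 + J/6 (V(J) = 4*(-¼) + J*(⅙) = -1 + J/6)
(9*(V(3 - 4*4) + 3))*220 - 348 = (9*((-1 + (3 - 4*4)/6) + 3))*220 - 348 = (9*((-1 + (3 - 16)/6) + 3))*220 - 348 = (9*((-1 + (⅙)*(-13)) + 3))*220 - 348 = (9*((-1 - 13/6) + 3))*220 - 348 = (9*(-19/6 + 3))*220 - 348 = (9*(-⅙))*220 - 348 = -3/2*220 - 348 = -330 - 348 = -678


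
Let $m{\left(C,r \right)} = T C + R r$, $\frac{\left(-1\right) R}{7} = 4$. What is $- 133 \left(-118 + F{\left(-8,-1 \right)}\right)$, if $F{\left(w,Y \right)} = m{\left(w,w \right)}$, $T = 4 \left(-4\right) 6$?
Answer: $-116242$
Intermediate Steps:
$R = -28$ ($R = \left(-7\right) 4 = -28$)
$T = -96$ ($T = \left(-16\right) 6 = -96$)
$m{\left(C,r \right)} = - 96 C - 28 r$
$F{\left(w,Y \right)} = - 124 w$ ($F{\left(w,Y \right)} = - 96 w - 28 w = - 124 w$)
$- 133 \left(-118 + F{\left(-8,-1 \right)}\right) = - 133 \left(-118 - -992\right) = - 133 \left(-118 + 992\right) = \left(-133\right) 874 = -116242$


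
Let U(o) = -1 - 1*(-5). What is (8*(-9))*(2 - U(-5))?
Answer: 144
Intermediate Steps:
U(o) = 4 (U(o) = -1 + 5 = 4)
(8*(-9))*(2 - U(-5)) = (8*(-9))*(2 - 1*4) = -72*(2 - 4) = -72*(-2) = 144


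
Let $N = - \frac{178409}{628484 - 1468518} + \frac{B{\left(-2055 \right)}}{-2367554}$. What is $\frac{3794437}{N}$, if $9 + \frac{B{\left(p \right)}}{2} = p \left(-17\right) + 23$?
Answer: $\frac{3773237208867610666}{181838122527} \approx 2.0751 \cdot 10^{7}$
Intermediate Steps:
$B{\left(p \right)} = 28 - 34 p$ ($B{\left(p \right)} = -18 + 2 \left(p \left(-17\right) + 23\right) = -18 + 2 \left(- 17 p + 23\right) = -18 + 2 \left(23 - 17 p\right) = -18 - \left(-46 + 34 p\right) = 28 - 34 p$)
$N = \frac{181838122527}{994412928418}$ ($N = - \frac{178409}{628484 - 1468518} + \frac{28 - -69870}{-2367554} = - \frac{178409}{-840034} + \left(28 + 69870\right) \left(- \frac{1}{2367554}\right) = \left(-178409\right) \left(- \frac{1}{840034}\right) + 69898 \left(- \frac{1}{2367554}\right) = \frac{178409}{840034} - \frac{34949}{1183777} = \frac{181838122527}{994412928418} \approx 0.18286$)
$\frac{3794437}{N} = \frac{3794437}{\frac{181838122527}{994412928418}} = 3794437 \cdot \frac{994412928418}{181838122527} = \frac{3773237208867610666}{181838122527}$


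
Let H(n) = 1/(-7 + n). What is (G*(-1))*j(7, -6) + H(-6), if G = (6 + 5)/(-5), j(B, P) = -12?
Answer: -1721/65 ≈ -26.477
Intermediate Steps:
G = -11/5 (G = -1/5*11 = -11/5 ≈ -2.2000)
(G*(-1))*j(7, -6) + H(-6) = -11/5*(-1)*(-12) + 1/(-7 - 6) = (11/5)*(-12) + 1/(-13) = -132/5 - 1/13 = -1721/65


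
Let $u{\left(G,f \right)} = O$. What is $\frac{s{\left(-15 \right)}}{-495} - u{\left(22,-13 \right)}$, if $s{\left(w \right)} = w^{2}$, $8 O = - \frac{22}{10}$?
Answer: $- \frac{79}{440} \approx -0.17955$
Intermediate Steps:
$O = - \frac{11}{40}$ ($O = \frac{\left(-22\right) \frac{1}{10}}{8} = \frac{1}{8} \left(- \frac{11}{5}\right) = - \frac{11}{40} \approx -0.275$)
$u{\left(G,f \right)} = - \frac{11}{40}$
$\frac{s{\left(-15 \right)}}{-495} - u{\left(22,-13 \right)} = \frac{\left(-15\right)^{2}}{-495} - - \frac{11}{40} = 225 \left(- \frac{1}{495}\right) + \frac{11}{40} = - \frac{5}{11} + \frac{11}{40} = - \frac{79}{440}$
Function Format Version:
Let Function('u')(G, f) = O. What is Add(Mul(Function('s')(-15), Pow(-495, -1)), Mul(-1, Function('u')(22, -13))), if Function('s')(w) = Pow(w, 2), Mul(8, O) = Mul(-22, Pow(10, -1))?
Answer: Rational(-79, 440) ≈ -0.17955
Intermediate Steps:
O = Rational(-11, 40) (O = Mul(Rational(1, 8), Mul(-22, Pow(10, -1))) = Mul(Rational(1, 8), Mul(-22, Rational(1, 10))) = Mul(Rational(1, 8), Rational(-11, 5)) = Rational(-11, 40) ≈ -0.27500)
Function('u')(G, f) = Rational(-11, 40)
Add(Mul(Function('s')(-15), Pow(-495, -1)), Mul(-1, Function('u')(22, -13))) = Add(Mul(Pow(-15, 2), Pow(-495, -1)), Mul(-1, Rational(-11, 40))) = Add(Mul(225, Rational(-1, 495)), Rational(11, 40)) = Add(Rational(-5, 11), Rational(11, 40)) = Rational(-79, 440)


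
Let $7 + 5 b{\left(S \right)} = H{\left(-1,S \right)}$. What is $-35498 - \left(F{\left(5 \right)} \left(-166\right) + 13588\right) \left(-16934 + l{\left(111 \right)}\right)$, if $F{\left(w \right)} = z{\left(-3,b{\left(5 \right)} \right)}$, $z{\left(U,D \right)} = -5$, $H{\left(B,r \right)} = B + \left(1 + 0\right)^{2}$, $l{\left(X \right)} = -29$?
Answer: $244537036$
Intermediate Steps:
$H{\left(B,r \right)} = 1 + B$ ($H{\left(B,r \right)} = B + 1^{2} = B + 1 = 1 + B$)
$b{\left(S \right)} = - \frac{7}{5}$ ($b{\left(S \right)} = - \frac{7}{5} + \frac{1 - 1}{5} = - \frac{7}{5} + \frac{1}{5} \cdot 0 = - \frac{7}{5} + 0 = - \frac{7}{5}$)
$F{\left(w \right)} = -5$
$-35498 - \left(F{\left(5 \right)} \left(-166\right) + 13588\right) \left(-16934 + l{\left(111 \right)}\right) = -35498 - \left(\left(-5\right) \left(-166\right) + 13588\right) \left(-16934 - 29\right) = -35498 - \left(830 + 13588\right) \left(-16963\right) = -35498 - 14418 \left(-16963\right) = -35498 - -244572534 = -35498 + 244572534 = 244537036$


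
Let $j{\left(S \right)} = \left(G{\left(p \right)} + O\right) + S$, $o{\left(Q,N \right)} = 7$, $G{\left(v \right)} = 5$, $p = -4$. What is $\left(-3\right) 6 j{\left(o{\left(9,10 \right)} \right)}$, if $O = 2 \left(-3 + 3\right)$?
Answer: $-216$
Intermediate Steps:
$O = 0$ ($O = 2 \cdot 0 = 0$)
$j{\left(S \right)} = 5 + S$ ($j{\left(S \right)} = \left(5 + 0\right) + S = 5 + S$)
$\left(-3\right) 6 j{\left(o{\left(9,10 \right)} \right)} = \left(-3\right) 6 \left(5 + 7\right) = \left(-18\right) 12 = -216$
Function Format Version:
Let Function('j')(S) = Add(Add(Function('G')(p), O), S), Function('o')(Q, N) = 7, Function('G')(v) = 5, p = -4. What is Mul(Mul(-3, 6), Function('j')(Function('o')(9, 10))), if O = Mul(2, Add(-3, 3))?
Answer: -216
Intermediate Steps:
O = 0 (O = Mul(2, 0) = 0)
Function('j')(S) = Add(5, S) (Function('j')(S) = Add(Add(5, 0), S) = Add(5, S))
Mul(Mul(-3, 6), Function('j')(Function('o')(9, 10))) = Mul(Mul(-3, 6), Add(5, 7)) = Mul(-18, 12) = -216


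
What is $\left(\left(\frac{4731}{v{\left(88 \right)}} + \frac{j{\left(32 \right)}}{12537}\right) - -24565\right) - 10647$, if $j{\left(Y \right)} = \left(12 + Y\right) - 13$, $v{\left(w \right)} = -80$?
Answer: $\frac{13899887213}{1002960} \approx 13859.0$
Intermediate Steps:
$j{\left(Y \right)} = -1 + Y$
$\left(\left(\frac{4731}{v{\left(88 \right)}} + \frac{j{\left(32 \right)}}{12537}\right) - -24565\right) - 10647 = \left(\left(\frac{4731}{-80} + \frac{-1 + 32}{12537}\right) - -24565\right) - 10647 = \left(\left(4731 \left(- \frac{1}{80}\right) + 31 \cdot \frac{1}{12537}\right) + 24565\right) - 10647 = \left(\left(- \frac{4731}{80} + \frac{31}{12537}\right) + 24565\right) - 10647 = \left(- \frac{59310067}{1002960} + 24565\right) - 10647 = \frac{24578402333}{1002960} - 10647 = \frac{13899887213}{1002960}$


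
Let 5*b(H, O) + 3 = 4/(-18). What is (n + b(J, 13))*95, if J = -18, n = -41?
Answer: -35606/9 ≈ -3956.2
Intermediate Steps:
b(H, O) = -29/45 (b(H, O) = -⅗ + (4/(-18))/5 = -⅗ + (4*(-1/18))/5 = -⅗ + (⅕)*(-2/9) = -⅗ - 2/45 = -29/45)
(n + b(J, 13))*95 = (-41 - 29/45)*95 = -1874/45*95 = -35606/9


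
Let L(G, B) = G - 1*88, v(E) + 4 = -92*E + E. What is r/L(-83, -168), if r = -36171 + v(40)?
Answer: 39815/171 ≈ 232.84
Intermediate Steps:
v(E) = -4 - 91*E (v(E) = -4 + (-92*E + E) = -4 - 91*E)
r = -39815 (r = -36171 + (-4 - 91*40) = -36171 + (-4 - 3640) = -36171 - 3644 = -39815)
L(G, B) = -88 + G (L(G, B) = G - 88 = -88 + G)
r/L(-83, -168) = -39815/(-88 - 83) = -39815/(-171) = -39815*(-1/171) = 39815/171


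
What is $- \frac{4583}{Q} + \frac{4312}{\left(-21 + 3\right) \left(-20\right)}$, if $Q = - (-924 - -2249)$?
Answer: $\frac{184082}{11925} \approx 15.437$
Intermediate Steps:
$Q = -1325$ ($Q = - (-924 + 2249) = \left(-1\right) 1325 = -1325$)
$- \frac{4583}{Q} + \frac{4312}{\left(-21 + 3\right) \left(-20\right)} = - \frac{4583}{-1325} + \frac{4312}{\left(-21 + 3\right) \left(-20\right)} = \left(-4583\right) \left(- \frac{1}{1325}\right) + \frac{4312}{\left(-18\right) \left(-20\right)} = \frac{4583}{1325} + \frac{4312}{360} = \frac{4583}{1325} + 4312 \cdot \frac{1}{360} = \frac{4583}{1325} + \frac{539}{45} = \frac{184082}{11925}$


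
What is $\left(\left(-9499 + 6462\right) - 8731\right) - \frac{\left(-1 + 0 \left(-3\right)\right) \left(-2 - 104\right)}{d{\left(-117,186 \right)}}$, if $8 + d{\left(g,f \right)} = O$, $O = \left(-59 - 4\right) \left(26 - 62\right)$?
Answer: $- \frac{13297893}{1130} \approx -11768.0$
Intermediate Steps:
$O = 2268$ ($O = \left(-63\right) \left(-36\right) = 2268$)
$d{\left(g,f \right)} = 2260$ ($d{\left(g,f \right)} = -8 + 2268 = 2260$)
$\left(\left(-9499 + 6462\right) - 8731\right) - \frac{\left(-1 + 0 \left(-3\right)\right) \left(-2 - 104\right)}{d{\left(-117,186 \right)}} = \left(\left(-9499 + 6462\right) - 8731\right) - \frac{\left(-1 + 0 \left(-3\right)\right) \left(-2 - 104\right)}{2260} = \left(-3037 - 8731\right) - \left(-1 + 0\right) \left(-106\right) \frac{1}{2260} = -11768 - \left(-1\right) \left(-106\right) \frac{1}{2260} = -11768 - 106 \cdot \frac{1}{2260} = -11768 - \frac{53}{1130} = - \frac{13297893}{1130}$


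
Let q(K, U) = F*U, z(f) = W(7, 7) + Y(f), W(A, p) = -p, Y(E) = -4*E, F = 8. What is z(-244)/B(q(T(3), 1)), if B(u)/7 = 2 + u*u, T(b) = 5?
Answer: 323/154 ≈ 2.0974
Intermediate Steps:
z(f) = -7 - 4*f (z(f) = -1*7 - 4*f = -7 - 4*f)
q(K, U) = 8*U
B(u) = 14 + 7*u**2 (B(u) = 7*(2 + u*u) = 7*(2 + u**2) = 14 + 7*u**2)
z(-244)/B(q(T(3), 1)) = (-7 - 4*(-244))/(14 + 7*(8*1)**2) = (-7 + 976)/(14 + 7*8**2) = 969/(14 + 7*64) = 969/(14 + 448) = 969/462 = 969*(1/462) = 323/154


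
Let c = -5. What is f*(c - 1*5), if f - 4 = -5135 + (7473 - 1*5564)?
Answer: 32220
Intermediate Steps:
f = -3222 (f = 4 + (-5135 + (7473 - 1*5564)) = 4 + (-5135 + (7473 - 5564)) = 4 + (-5135 + 1909) = 4 - 3226 = -3222)
f*(c - 1*5) = -3222*(-5 - 1*5) = -3222*(-5 - 5) = -3222*(-10) = 32220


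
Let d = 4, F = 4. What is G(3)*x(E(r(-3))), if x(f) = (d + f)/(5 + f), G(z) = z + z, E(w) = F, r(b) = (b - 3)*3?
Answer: 16/3 ≈ 5.3333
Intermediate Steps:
r(b) = -9 + 3*b (r(b) = (-3 + b)*3 = -9 + 3*b)
E(w) = 4
G(z) = 2*z
x(f) = (4 + f)/(5 + f)
G(3)*x(E(r(-3))) = (2*3)*((4 + 4)/(5 + 4)) = 6*(8/9) = 16/3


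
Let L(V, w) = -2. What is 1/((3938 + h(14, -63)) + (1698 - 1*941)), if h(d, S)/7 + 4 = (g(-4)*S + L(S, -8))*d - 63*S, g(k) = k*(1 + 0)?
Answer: 1/56950 ≈ 1.7559e-5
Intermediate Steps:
g(k) = k (g(k) = k*1 = k)
h(d, S) = -28 - 441*S + 7*d*(-2 - 4*S) (h(d, S) = -28 + 7*((-4*S - 2)*d - 63*S) = -28 + 7*((-2 - 4*S)*d - 63*S) = -28 + 7*(d*(-2 - 4*S) - 63*S) = -28 + 7*(-63*S + d*(-2 - 4*S)) = -28 + (-441*S + 7*d*(-2 - 4*S)) = -28 - 441*S + 7*d*(-2 - 4*S))
1/((3938 + h(14, -63)) + (1698 - 1*941)) = 1/((3938 + (-28 - 441*(-63) - 14*14 - 28*(-63)*14)) + (1698 - 1*941)) = 1/((3938 + (-28 + 27783 - 196 + 24696)) + (1698 - 941)) = 1/((3938 + 52255) + 757) = 1/(56193 + 757) = 1/56950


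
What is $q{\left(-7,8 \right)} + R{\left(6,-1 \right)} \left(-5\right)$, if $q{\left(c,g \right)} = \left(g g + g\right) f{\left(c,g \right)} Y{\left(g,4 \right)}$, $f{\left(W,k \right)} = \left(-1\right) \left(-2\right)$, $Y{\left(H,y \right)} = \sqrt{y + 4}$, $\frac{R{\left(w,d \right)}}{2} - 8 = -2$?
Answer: $-60 + 288 \sqrt{2} \approx 347.29$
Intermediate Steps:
$R{\left(w,d \right)} = 12$ ($R{\left(w,d \right)} = 16 + 2 \left(-2\right) = 16 - 4 = 12$)
$Y{\left(H,y \right)} = \sqrt{4 + y}$
$f{\left(W,k \right)} = 2$
$q{\left(c,g \right)} = 2 \sqrt{2} \left(2 g + 2 g^{2}\right)$ ($q{\left(c,g \right)} = \left(g g + g\right) 2 \sqrt{4 + 4} = \left(g^{2} + g\right) 2 \sqrt{8} = \left(g + g^{2}\right) 2 \cdot 2 \sqrt{2} = \left(2 g + 2 g^{2}\right) 2 \sqrt{2} = 2 \sqrt{2} \left(2 g + 2 g^{2}\right)$)
$q{\left(-7,8 \right)} + R{\left(6,-1 \right)} \left(-5\right) = 4 \cdot 8 \sqrt{2} \left(1 + 8\right) + 12 \left(-5\right) = 4 \cdot 8 \sqrt{2} \cdot 9 - 60 = 288 \sqrt{2} - 60 = -60 + 288 \sqrt{2}$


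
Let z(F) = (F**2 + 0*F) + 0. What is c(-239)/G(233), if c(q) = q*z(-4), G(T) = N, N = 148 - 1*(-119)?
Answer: -3824/267 ≈ -14.322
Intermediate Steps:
z(F) = F**2 (z(F) = (F**2 + 0) + 0 = F**2 + 0 = F**2)
N = 267 (N = 148 + 119 = 267)
G(T) = 267
c(q) = 16*q (c(q) = q*(-4)**2 = q*16 = 16*q)
c(-239)/G(233) = (16*(-239))/267 = -3824*1/267 = -3824/267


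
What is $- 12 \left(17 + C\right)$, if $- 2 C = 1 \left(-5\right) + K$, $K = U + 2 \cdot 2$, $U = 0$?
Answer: $-210$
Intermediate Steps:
$K = 4$ ($K = 0 + 2 \cdot 2 = 0 + 4 = 4$)
$C = \frac{1}{2}$ ($C = - \frac{1 \left(-5\right) + 4}{2} = - \frac{-5 + 4}{2} = \left(- \frac{1}{2}\right) \left(-1\right) = \frac{1}{2} \approx 0.5$)
$- 12 \left(17 + C\right) = - 12 \left(17 + \frac{1}{2}\right) = \left(-12\right) \frac{35}{2} = -210$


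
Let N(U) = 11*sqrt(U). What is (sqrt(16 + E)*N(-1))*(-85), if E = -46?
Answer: 935*sqrt(30) ≈ 5121.2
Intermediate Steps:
(sqrt(16 + E)*N(-1))*(-85) = (sqrt(16 - 46)*(11*sqrt(-1)))*(-85) = (sqrt(-30)*(11*I))*(-85) = ((I*sqrt(30))*(11*I))*(-85) = -11*sqrt(30)*(-85) = 935*sqrt(30)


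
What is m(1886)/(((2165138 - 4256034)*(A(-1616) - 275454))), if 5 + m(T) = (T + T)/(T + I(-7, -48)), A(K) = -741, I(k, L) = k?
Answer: -5623/1085113143932880 ≈ -5.1819e-12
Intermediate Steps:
m(T) = -5 + 2*T/(-7 + T) (m(T) = -5 + (T + T)/(T - 7) = -5 + (2*T)/(-7 + T) = -5 + 2*T/(-7 + T))
m(1886)/(((2165138 - 4256034)*(A(-1616) - 275454))) = ((35 - 3*1886)/(-7 + 1886))/(((2165138 - 4256034)*(-741 - 275454))) = ((35 - 5658)/1879)/((-2090896*(-276195))) = ((1/1879)*(-5623))/577495020720 = -5623/1879*1/577495020720 = -5623/1085113143932880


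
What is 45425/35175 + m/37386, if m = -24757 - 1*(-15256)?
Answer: 90485/87234 ≈ 1.0373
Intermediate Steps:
m = -9501 (m = -24757 + 15256 = -9501)
45425/35175 + m/37386 = 45425/35175 - 9501/37386 = 45425*(1/35175) - 9501*1/37386 = 1817/1407 - 3167/12462 = 90485/87234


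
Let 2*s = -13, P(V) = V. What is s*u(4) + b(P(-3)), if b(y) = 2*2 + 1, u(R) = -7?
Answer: 101/2 ≈ 50.500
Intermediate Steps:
b(y) = 5 (b(y) = 4 + 1 = 5)
s = -13/2 (s = (½)*(-13) = -13/2 ≈ -6.5000)
s*u(4) + b(P(-3)) = -13/2*(-7) + 5 = 91/2 + 5 = 101/2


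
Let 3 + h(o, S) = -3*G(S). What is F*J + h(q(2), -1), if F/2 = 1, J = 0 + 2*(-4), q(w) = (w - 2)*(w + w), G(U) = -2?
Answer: -13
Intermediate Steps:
q(w) = 2*w*(-2 + w) (q(w) = (-2 + w)*(2*w) = 2*w*(-2 + w))
h(o, S) = 3 (h(o, S) = -3 - 3*(-2) = -3 + 6 = 3)
J = -8 (J = 0 - 8 = -8)
F = 2 (F = 2*1 = 2)
F*J + h(q(2), -1) = 2*(-8) + 3 = -16 + 3 = -13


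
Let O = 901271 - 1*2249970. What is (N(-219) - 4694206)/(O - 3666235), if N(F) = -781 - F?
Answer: 2347384/2507467 ≈ 0.93616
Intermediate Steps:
O = -1348699 (O = 901271 - 2249970 = -1348699)
(N(-219) - 4694206)/(O - 3666235) = ((-781 - 1*(-219)) - 4694206)/(-1348699 - 3666235) = ((-781 + 219) - 4694206)/(-5014934) = (-562 - 4694206)*(-1/5014934) = -4694768*(-1/5014934) = 2347384/2507467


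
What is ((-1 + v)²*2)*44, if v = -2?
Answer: 792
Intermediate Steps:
((-1 + v)²*2)*44 = ((-1 - 2)²*2)*44 = ((-3)²*2)*44 = (9*2)*44 = 18*44 = 792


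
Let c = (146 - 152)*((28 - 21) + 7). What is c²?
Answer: 7056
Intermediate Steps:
c = -84 (c = -6*(7 + 7) = -6*14 = -84)
c² = (-84)² = 7056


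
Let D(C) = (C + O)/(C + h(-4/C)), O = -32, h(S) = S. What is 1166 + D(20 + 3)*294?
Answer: 26252/25 ≈ 1050.1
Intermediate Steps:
D(C) = (-32 + C)/(C - 4/C) (D(C) = (C - 32)/(C - 4/C) = (-32 + C)/(C - 4/C))
1166 + D(20 + 3)*294 = 1166 + ((20 + 3)*(-32 + (20 + 3))/(-4 + (20 + 3)²))*294 = 1166 + (23*(-32 + 23)/(-4 + 23²))*294 = 1166 + (23*(-9)/(-4 + 529))*294 = 1166 + (23*(-9)/525)*294 = 1166 + (23*(1/525)*(-9))*294 = 1166 - 69/175*294 = 1166 - 2898/25 = 26252/25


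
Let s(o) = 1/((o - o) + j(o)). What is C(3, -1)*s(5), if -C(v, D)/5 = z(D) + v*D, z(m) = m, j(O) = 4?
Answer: 5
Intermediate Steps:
C(v, D) = -5*D - 5*D*v (C(v, D) = -5*(D + v*D) = -5*(D + D*v) = -5*D - 5*D*v)
s(o) = ¼ (s(o) = 1/((o - o) + 4) = 1/(0 + 4) = 1/4 = ¼)
C(3, -1)*s(5) = (5*(-1)*(-1 - 1*3))*(¼) = (5*(-1)*(-1 - 3))*(¼) = (5*(-1)*(-4))*(¼) = 20*(¼) = 5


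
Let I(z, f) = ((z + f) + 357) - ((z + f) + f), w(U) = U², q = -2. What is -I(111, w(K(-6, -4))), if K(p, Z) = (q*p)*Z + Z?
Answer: 2347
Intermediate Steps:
K(p, Z) = Z - 2*Z*p (K(p, Z) = (-2*p)*Z + Z = -2*Z*p + Z = Z - 2*Z*p)
I(z, f) = 357 - f (I(z, f) = ((f + z) + 357) - ((f + z) + f) = (357 + f + z) - (z + 2*f) = (357 + f + z) + (-z - 2*f) = 357 - f)
-I(111, w(K(-6, -4))) = -(357 - (-4*(1 - 2*(-6)))²) = -(357 - (-4*(1 + 12))²) = -(357 - (-4*13)²) = -(357 - 1*(-52)²) = -(357 - 1*2704) = -(357 - 2704) = -1*(-2347) = 2347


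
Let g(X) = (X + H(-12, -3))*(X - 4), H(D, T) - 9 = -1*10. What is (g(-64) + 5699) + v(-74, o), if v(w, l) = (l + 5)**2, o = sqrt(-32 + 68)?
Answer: 10240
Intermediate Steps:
H(D, T) = -1 (H(D, T) = 9 - 1*10 = 9 - 10 = -1)
g(X) = (-1 + X)*(-4 + X) (g(X) = (X - 1)*(X - 4) = (-1 + X)*(-4 + X))
o = 6 (o = sqrt(36) = 6)
v(w, l) = (5 + l)**2
(g(-64) + 5699) + v(-74, o) = ((4 + (-64)**2 - 5*(-64)) + 5699) + (5 + 6)**2 = ((4 + 4096 + 320) + 5699) + 11**2 = (4420 + 5699) + 121 = 10119 + 121 = 10240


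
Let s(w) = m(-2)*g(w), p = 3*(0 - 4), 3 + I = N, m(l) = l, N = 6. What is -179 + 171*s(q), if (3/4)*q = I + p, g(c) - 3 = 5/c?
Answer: -2125/2 ≈ -1062.5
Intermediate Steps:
I = 3 (I = -3 + 6 = 3)
p = -12 (p = 3*(-4) = -12)
g(c) = 3 + 5/c
q = -12 (q = 4*(3 - 12)/3 = (4/3)*(-9) = -12)
s(w) = -6 - 10/w (s(w) = -2*(3 + 5/w) = -6 - 10/w)
-179 + 171*s(q) = -179 + 171*(-6 - 10/(-12)) = -179 + 171*(-6 - 10*(-1/12)) = -179 + 171*(-6 + ⅚) = -179 + 171*(-31/6) = -179 - 1767/2 = -2125/2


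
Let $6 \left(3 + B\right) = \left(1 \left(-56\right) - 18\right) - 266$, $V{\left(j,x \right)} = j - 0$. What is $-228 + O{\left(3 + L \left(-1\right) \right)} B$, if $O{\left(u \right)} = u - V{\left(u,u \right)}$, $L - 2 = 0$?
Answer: $-228$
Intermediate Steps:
$L = 2$ ($L = 2 + 0 = 2$)
$V{\left(j,x \right)} = j$ ($V{\left(j,x \right)} = j + 0 = j$)
$O{\left(u \right)} = 0$ ($O{\left(u \right)} = u - u = 0$)
$B = - \frac{179}{3}$ ($B = -3 + \frac{\left(1 \left(-56\right) - 18\right) - 266}{6} = -3 + \frac{\left(-56 - 18\right) - 266}{6} = -3 + \frac{-74 - 266}{6} = -3 + \frac{1}{6} \left(-340\right) = -3 - \frac{170}{3} = - \frac{179}{3} \approx -59.667$)
$-228 + O{\left(3 + L \left(-1\right) \right)} B = -228 + 0 \left(- \frac{179}{3}\right) = -228 + 0 = -228$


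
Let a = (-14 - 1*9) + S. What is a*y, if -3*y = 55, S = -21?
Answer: 2420/3 ≈ 806.67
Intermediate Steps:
y = -55/3 (y = -⅓*55 = -55/3 ≈ -18.333)
a = -44 (a = (-14 - 1*9) - 21 = (-14 - 9) - 21 = -23 - 21 = -44)
a*y = -44*(-55/3) = 2420/3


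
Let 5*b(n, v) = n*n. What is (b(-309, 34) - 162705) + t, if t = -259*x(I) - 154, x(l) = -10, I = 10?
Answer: -705864/5 ≈ -1.4117e+5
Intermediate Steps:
b(n, v) = n²/5 (b(n, v) = (n*n)/5 = n²/5)
t = 2436 (t = -259*(-10) - 154 = 2590 - 154 = 2436)
(b(-309, 34) - 162705) + t = ((⅕)*(-309)² - 162705) + 2436 = ((⅕)*95481 - 162705) + 2436 = (95481/5 - 162705) + 2436 = -718044/5 + 2436 = -705864/5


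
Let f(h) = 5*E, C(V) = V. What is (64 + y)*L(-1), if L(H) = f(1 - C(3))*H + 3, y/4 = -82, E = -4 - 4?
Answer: -11352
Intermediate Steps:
E = -8
y = -328 (y = 4*(-82) = -328)
f(h) = -40 (f(h) = 5*(-8) = -40)
L(H) = 3 - 40*H (L(H) = -40*H + 3 = 3 - 40*H)
(64 + y)*L(-1) = (64 - 328)*(3 - 40*(-1)) = -264*(3 + 40) = -264*43 = -11352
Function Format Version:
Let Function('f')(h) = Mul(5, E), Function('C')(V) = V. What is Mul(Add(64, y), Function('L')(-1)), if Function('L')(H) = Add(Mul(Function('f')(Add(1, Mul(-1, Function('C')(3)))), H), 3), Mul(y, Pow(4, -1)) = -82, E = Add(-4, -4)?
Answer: -11352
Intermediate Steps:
E = -8
y = -328 (y = Mul(4, -82) = -328)
Function('f')(h) = -40 (Function('f')(h) = Mul(5, -8) = -40)
Function('L')(H) = Add(3, Mul(-40, H)) (Function('L')(H) = Add(Mul(-40, H), 3) = Add(3, Mul(-40, H)))
Mul(Add(64, y), Function('L')(-1)) = Mul(Add(64, -328), Add(3, Mul(-40, -1))) = Mul(-264, Add(3, 40)) = Mul(-264, 43) = -11352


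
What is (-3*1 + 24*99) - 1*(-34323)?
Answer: 36696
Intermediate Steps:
(-3*1 + 24*99) - 1*(-34323) = (-3 + 2376) + 34323 = 2373 + 34323 = 36696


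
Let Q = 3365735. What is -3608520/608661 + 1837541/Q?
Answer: -3675627506533/682863876945 ≈ -5.3827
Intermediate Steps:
-3608520/608661 + 1837541/Q = -3608520/608661 + 1837541/3365735 = -3608520*1/608661 + 1837541*(1/3365735) = -1202840/202887 + 1837541/3365735 = -3675627506533/682863876945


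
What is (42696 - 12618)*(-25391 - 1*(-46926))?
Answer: 647729730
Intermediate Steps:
(42696 - 12618)*(-25391 - 1*(-46926)) = 30078*(-25391 + 46926) = 30078*21535 = 647729730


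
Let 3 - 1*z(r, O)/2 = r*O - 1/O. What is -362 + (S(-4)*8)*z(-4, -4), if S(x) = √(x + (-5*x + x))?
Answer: -362 - 424*√3 ≈ -1096.4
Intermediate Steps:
z(r, O) = 6 + 2/O - 2*O*r (z(r, O) = 6 - 2*(r*O - 1/O) = 6 - 2*(O*r - 1/O) = 6 - 2*(-1/O + O*r) = 6 + (2/O - 2*O*r) = 6 + 2/O - 2*O*r)
S(x) = √3*√(-x) (S(x) = √(x - 4*x) = √(-3*x) = √3*√(-x))
-362 + (S(-4)*8)*z(-4, -4) = -362 + ((√3*√(-1*(-4)))*8)*(6 + 2/(-4) - 2*(-4)*(-4)) = -362 + ((√3*√4)*8)*(6 + 2*(-¼) - 32) = -362 + ((√3*2)*8)*(6 - ½ - 32) = -362 + ((2*√3)*8)*(-53/2) = -362 + (16*√3)*(-53/2) = -362 - 424*√3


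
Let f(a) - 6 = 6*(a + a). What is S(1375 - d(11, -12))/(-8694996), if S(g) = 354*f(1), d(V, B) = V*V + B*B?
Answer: -531/724583 ≈ -0.00073284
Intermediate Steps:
f(a) = 6 + 12*a (f(a) = 6 + 6*(a + a) = 6 + 6*(2*a) = 6 + 12*a)
d(V, B) = B**2 + V**2 (d(V, B) = V**2 + B**2 = B**2 + V**2)
S(g) = 6372 (S(g) = 354*(6 + 12*1) = 354*(6 + 12) = 354*18 = 6372)
S(1375 - d(11, -12))/(-8694996) = 6372/(-8694996) = 6372*(-1/8694996) = -531/724583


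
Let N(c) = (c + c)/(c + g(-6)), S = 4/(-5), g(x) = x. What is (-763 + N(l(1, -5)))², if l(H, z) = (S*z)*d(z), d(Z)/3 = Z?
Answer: 70107129/121 ≈ 5.7940e+5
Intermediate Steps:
S = -⅘ (S = 4*(-⅕) = -⅘ ≈ -0.80000)
d(Z) = 3*Z
l(H, z) = -12*z²/5 (l(H, z) = (-4*z/5)*(3*z) = -12*z²/5)
N(c) = 2*c/(-6 + c) (N(c) = (c + c)/(c - 6) = (2*c)/(-6 + c) = 2*c/(-6 + c))
(-763 + N(l(1, -5)))² = (-763 + 2*(-12/5*(-5)²)/(-6 - 12/5*(-5)²))² = (-763 + 2*(-12/5*25)/(-6 - 12/5*25))² = (-763 + 2*(-60)/(-6 - 60))² = (-763 + 2*(-60)/(-66))² = (-763 + 2*(-60)*(-1/66))² = (-763 + 20/11)² = (-8373/11)² = 70107129/121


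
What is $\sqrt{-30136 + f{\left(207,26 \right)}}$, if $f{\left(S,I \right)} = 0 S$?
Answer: $2 i \sqrt{7534} \approx 173.6 i$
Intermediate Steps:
$f{\left(S,I \right)} = 0$
$\sqrt{-30136 + f{\left(207,26 \right)}} = \sqrt{-30136 + 0} = \sqrt{-30136} = 2 i \sqrt{7534}$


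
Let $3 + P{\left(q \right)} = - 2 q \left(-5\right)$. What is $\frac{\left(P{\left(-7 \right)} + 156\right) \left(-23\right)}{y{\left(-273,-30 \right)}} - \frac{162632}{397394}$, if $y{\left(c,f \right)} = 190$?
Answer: $- \frac{394762613}{37752430} \approx -10.457$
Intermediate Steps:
$P{\left(q \right)} = -3 + 10 q$ ($P{\left(q \right)} = -3 + - 2 q \left(-5\right) = -3 + 10 q$)
$\frac{\left(P{\left(-7 \right)} + 156\right) \left(-23\right)}{y{\left(-273,-30 \right)}} - \frac{162632}{397394} = \frac{\left(\left(-3 + 10 \left(-7\right)\right) + 156\right) \left(-23\right)}{190} - \frac{162632}{397394} = \left(\left(-3 - 70\right) + 156\right) \left(-23\right) \frac{1}{190} - \frac{81316}{198697} = \left(-73 + 156\right) \left(-23\right) \frac{1}{190} - \frac{81316}{198697} = 83 \left(-23\right) \frac{1}{190} - \frac{81316}{198697} = \left(-1909\right) \frac{1}{190} - \frac{81316}{198697} = - \frac{1909}{190} - \frac{81316}{198697} = - \frac{394762613}{37752430}$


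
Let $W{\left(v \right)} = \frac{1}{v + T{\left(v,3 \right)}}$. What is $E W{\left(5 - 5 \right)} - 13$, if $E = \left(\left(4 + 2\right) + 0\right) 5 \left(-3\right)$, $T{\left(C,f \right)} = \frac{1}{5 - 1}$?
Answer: $-373$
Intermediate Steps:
$T{\left(C,f \right)} = \frac{1}{4}$
$E = -90$ ($E = \left(6 + 0\right) 5 \left(-3\right) = 6 \cdot 5 \left(-3\right) = 30 \left(-3\right) = -90$)
$W{\left(v \right)} = \frac{1}{\frac{1}{4} + v}$ ($W{\left(v \right)} = \frac{1}{v + \frac{1}{4}} = \frac{1}{\frac{1}{4} + v}$)
$E W{\left(5 - 5 \right)} - 13 = - 90 \frac{4}{1 + 4 \left(5 - 5\right)} - 13 = - 90 \frac{4}{1 + 4 \cdot 0} - 13 = - 90 \frac{4}{1 + 0} - 13 = - 90 \cdot \frac{4}{1} - 13 = - 90 \cdot 4 \cdot 1 - 13 = \left(-90\right) 4 - 13 = -360 - 13 = -373$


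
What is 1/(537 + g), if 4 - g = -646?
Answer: 1/1187 ≈ 0.00084246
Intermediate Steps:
g = 650 (g = 4 - 1*(-646) = 4 + 646 = 650)
1/(537 + g) = 1/(537 + 650) = 1/1187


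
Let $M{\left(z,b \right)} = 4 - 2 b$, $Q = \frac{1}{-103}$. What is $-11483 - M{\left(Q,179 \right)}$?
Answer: $-11129$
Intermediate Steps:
$Q = - \frac{1}{103} \approx -0.0097087$
$-11483 - M{\left(Q,179 \right)} = -11483 - \left(4 - 358\right) = -11483 - -354 = -11483 + 354 = -11129$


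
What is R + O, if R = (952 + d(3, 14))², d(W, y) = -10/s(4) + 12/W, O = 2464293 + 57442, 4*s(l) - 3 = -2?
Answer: 3360791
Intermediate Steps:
s(l) = ¼ (s(l) = ¾ + (¼)*(-2) = ¾ - ½ = ¼)
O = 2521735
d(W, y) = -40 + 12/W (d(W, y) = -10/¼ + 12/W = -10*4 + 12/W = -40 + 12/W)
R = 839056 (R = (952 + (-40 + 12/3))² = (952 + (-40 + 12*(⅓)))² = (952 + (-40 + 4))² = (952 - 36)² = 916² = 839056)
R + O = 839056 + 2521735 = 3360791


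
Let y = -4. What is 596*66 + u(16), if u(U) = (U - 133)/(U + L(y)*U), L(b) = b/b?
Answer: 1258635/32 ≈ 39332.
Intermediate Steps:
L(b) = 1
u(U) = (-133 + U)/(2*U) (u(U) = (U - 133)/(U + 1*U) = (-133 + U)/(U + U) = (-133 + U)/((2*U)) = (-133 + U)*(1/(2*U)) = (-133 + U)/(2*U))
596*66 + u(16) = 596*66 + (½)*(-133 + 16)/16 = 39336 + (½)*(1/16)*(-117) = 39336 - 117/32 = 1258635/32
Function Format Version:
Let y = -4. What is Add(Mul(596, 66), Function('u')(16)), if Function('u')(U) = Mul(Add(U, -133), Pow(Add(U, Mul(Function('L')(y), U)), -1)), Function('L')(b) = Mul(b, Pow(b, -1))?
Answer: Rational(1258635, 32) ≈ 39332.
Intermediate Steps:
Function('L')(b) = 1
Function('u')(U) = Mul(Rational(1, 2), Pow(U, -1), Add(-133, U)) (Function('u')(U) = Mul(Add(U, -133), Pow(Add(U, Mul(1, U)), -1)) = Mul(Add(-133, U), Pow(Add(U, U), -1)) = Mul(Add(-133, U), Pow(Mul(2, U), -1)) = Mul(Add(-133, U), Mul(Rational(1, 2), Pow(U, -1))) = Mul(Rational(1, 2), Pow(U, -1), Add(-133, U)))
Add(Mul(596, 66), Function('u')(16)) = Add(Mul(596, 66), Mul(Rational(1, 2), Pow(16, -1), Add(-133, 16))) = Add(39336, Mul(Rational(1, 2), Rational(1, 16), -117)) = Add(39336, Rational(-117, 32)) = Rational(1258635, 32)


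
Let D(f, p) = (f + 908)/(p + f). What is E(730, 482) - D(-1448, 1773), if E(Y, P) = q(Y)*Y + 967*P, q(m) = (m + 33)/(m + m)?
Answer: 60642031/130 ≈ 4.6648e+5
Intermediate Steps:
q(m) = (33 + m)/(2*m) (q(m) = (33 + m)/((2*m)) = (33 + m)*(1/(2*m)) = (33 + m)/(2*m))
E(Y, P) = 33/2 + Y/2 + 967*P (E(Y, P) = ((33 + Y)/(2*Y))*Y + 967*P = (33/2 + Y/2) + 967*P = 33/2 + Y/2 + 967*P)
D(f, p) = (908 + f)/(f + p)
E(730, 482) - D(-1448, 1773) = (33/2 + (½)*730 + 967*482) - (908 - 1448)/(-1448 + 1773) = (33/2 + 365 + 466094) - (-540)/325 = 932951/2 - (-540)/325 = 932951/2 - 1*(-108/65) = 932951/2 + 108/65 = 60642031/130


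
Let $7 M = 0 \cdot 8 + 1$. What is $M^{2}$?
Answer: $\frac{1}{49} \approx 0.020408$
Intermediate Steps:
$M = \frac{1}{7}$ ($M = \frac{0 \cdot 8 + 1}{7} = \frac{0 + 1}{7} = \frac{1}{7} \cdot 1 = \frac{1}{7} \approx 0.14286$)
$M^{2} = \left(\frac{1}{7}\right)^{2} = \frac{1}{49}$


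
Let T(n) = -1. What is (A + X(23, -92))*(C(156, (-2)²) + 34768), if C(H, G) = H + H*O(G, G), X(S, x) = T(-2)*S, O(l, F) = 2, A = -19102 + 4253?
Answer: -524029792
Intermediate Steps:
A = -14849
X(S, x) = -S
C(H, G) = 3*H (C(H, G) = H + H*2 = H + 2*H = 3*H)
(A + X(23, -92))*(C(156, (-2)²) + 34768) = (-14849 - 1*23)*(3*156 + 34768) = (-14849 - 23)*(468 + 34768) = -14872*35236 = -524029792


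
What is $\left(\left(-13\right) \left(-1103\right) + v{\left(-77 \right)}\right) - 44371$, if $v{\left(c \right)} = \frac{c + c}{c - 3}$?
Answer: $- \frac{1201203}{40} \approx -30030.0$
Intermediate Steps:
$v{\left(c \right)} = \frac{2 c}{-3 + c}$
$\left(\left(-13\right) \left(-1103\right) + v{\left(-77 \right)}\right) - 44371 = \left(\left(-13\right) \left(-1103\right) + 2 \left(-77\right) \frac{1}{-3 - 77}\right) - 44371 = \left(14339 + 2 \left(-77\right) \frac{1}{-80}\right) - 44371 = \left(14339 + 2 \left(-77\right) \left(- \frac{1}{80}\right)\right) - 44371 = \left(14339 + \frac{77}{40}\right) - 44371 = \frac{573637}{40} - 44371 = - \frac{1201203}{40}$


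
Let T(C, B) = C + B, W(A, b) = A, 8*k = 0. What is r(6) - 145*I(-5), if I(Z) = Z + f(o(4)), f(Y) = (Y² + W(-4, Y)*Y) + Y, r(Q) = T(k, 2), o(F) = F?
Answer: 147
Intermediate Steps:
k = 0 (k = (⅛)*0 = 0)
T(C, B) = B + C
r(Q) = 2 (r(Q) = 2 + 0 = 2)
f(Y) = Y² - 3*Y (f(Y) = (Y² - 4*Y) + Y = Y² - 3*Y)
I(Z) = 4 + Z (I(Z) = Z + 4*(-3 + 4) = Z + 4*1 = Z + 4 = 4 + Z)
r(6) - 145*I(-5) = 2 - 145*(4 - 5) = 2 - 145*(-1) = 2 + 145 = 147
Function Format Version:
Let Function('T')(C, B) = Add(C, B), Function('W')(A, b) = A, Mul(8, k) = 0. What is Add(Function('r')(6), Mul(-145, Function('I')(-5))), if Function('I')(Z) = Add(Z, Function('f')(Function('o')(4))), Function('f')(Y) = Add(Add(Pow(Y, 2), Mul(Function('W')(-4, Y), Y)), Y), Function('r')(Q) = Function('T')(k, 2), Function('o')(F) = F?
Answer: 147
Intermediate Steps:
k = 0 (k = Mul(Rational(1, 8), 0) = 0)
Function('T')(C, B) = Add(B, C)
Function('r')(Q) = 2 (Function('r')(Q) = Add(2, 0) = 2)
Function('f')(Y) = Add(Pow(Y, 2), Mul(-3, Y)) (Function('f')(Y) = Add(Add(Pow(Y, 2), Mul(-4, Y)), Y) = Add(Pow(Y, 2), Mul(-3, Y)))
Function('I')(Z) = Add(4, Z) (Function('I')(Z) = Add(Z, Mul(4, Add(-3, 4))) = Add(Z, Mul(4, 1)) = Add(Z, 4) = Add(4, Z))
Add(Function('r')(6), Mul(-145, Function('I')(-5))) = Add(2, Mul(-145, Add(4, -5))) = Add(2, Mul(-145, -1)) = Add(2, 145) = 147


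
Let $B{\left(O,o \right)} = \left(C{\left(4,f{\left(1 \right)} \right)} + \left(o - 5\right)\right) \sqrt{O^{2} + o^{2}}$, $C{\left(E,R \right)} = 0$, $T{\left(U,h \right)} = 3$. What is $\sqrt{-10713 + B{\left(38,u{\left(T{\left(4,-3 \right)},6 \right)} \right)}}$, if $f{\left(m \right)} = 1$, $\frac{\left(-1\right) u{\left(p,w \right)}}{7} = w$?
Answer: $\sqrt{-10713 - 94 \sqrt{802}} \approx 115.65 i$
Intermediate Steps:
$u{\left(p,w \right)} = - 7 w$
$B{\left(O,o \right)} = \sqrt{O^{2} + o^{2}} \left(-5 + o\right)$ ($B{\left(O,o \right)} = \left(0 + \left(o - 5\right)\right) \sqrt{O^{2} + o^{2}} = \left(0 + \left(-5 + o\right)\right) \sqrt{O^{2} + o^{2}} = \left(-5 + o\right) \sqrt{O^{2} + o^{2}} = \sqrt{O^{2} + o^{2}} \left(-5 + o\right)$)
$\sqrt{-10713 + B{\left(38,u{\left(T{\left(4,-3 \right)},6 \right)} \right)}} = \sqrt{-10713 + \sqrt{38^{2} + \left(\left(-7\right) 6\right)^{2}} \left(-5 - 42\right)} = \sqrt{-10713 + \sqrt{1444 + \left(-42\right)^{2}} \left(-5 - 42\right)} = \sqrt{-10713 + \sqrt{1444 + 1764} \left(-47\right)} = \sqrt{-10713 + \sqrt{3208} \left(-47\right)} = \sqrt{-10713 + 2 \sqrt{802} \left(-47\right)} = \sqrt{-10713 - 94 \sqrt{802}}$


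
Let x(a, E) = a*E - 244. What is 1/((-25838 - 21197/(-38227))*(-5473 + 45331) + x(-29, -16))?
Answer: -5461/5623894435706 ≈ -9.7103e-10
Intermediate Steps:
x(a, E) = -244 + E*a (x(a, E) = E*a - 244 = -244 + E*a)
1/((-25838 - 21197/(-38227))*(-5473 + 45331) + x(-29, -16)) = 1/((-25838 - 21197/(-38227))*(-5473 + 45331) + (-244 - 16*(-29))) = 1/((-25838 - 21197*(-1/38227))*39858 + (-244 + 464)) = 1/((-25838 + 21197/38227)*39858 + 220) = 1/(-987688029/38227*39858 + 220) = 1/(-5623895637126/5461 + 220) = 1/(-5623894435706/5461) = -5461/5623894435706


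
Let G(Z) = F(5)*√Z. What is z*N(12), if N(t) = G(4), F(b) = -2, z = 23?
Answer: -92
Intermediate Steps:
G(Z) = -2*√Z
N(t) = -4 (N(t) = -2*√4 = -2*2 = -4)
z*N(12) = 23*(-4) = -92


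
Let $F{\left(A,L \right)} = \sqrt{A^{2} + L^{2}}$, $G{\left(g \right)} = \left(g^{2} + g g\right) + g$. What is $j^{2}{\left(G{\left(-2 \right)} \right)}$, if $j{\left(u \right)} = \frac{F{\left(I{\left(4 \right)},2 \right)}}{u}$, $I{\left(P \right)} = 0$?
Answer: $\frac{1}{9} \approx 0.11111$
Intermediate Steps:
$G{\left(g \right)} = g + 2 g^{2}$ ($G{\left(g \right)} = \left(g^{2} + g^{2}\right) + g = 2 g^{2} + g = g + 2 g^{2}$)
$j{\left(u \right)} = \frac{2}{u}$ ($j{\left(u \right)} = \frac{\sqrt{0^{2} + 2^{2}}}{u} = \frac{\sqrt{0 + 4}}{u} = \frac{\sqrt{4}}{u} = \frac{2}{u}$)
$j^{2}{\left(G{\left(-2 \right)} \right)} = \left(\frac{2}{\left(-2\right) \left(1 + 2 \left(-2\right)\right)}\right)^{2} = \left(\frac{2}{\left(-2\right) \left(1 - 4\right)}\right)^{2} = \left(\frac{2}{\left(-2\right) \left(-3\right)}\right)^{2} = \left(\frac{2}{6}\right)^{2} = \left(2 \cdot \frac{1}{6}\right)^{2} = \left(\frac{1}{3}\right)^{2} = \frac{1}{9}$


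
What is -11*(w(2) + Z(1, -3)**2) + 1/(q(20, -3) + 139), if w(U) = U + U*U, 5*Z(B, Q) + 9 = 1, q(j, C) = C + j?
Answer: -367199/3900 ≈ -94.154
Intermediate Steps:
Z(B, Q) = -8/5 (Z(B, Q) = -9/5 + (1/5)*1 = -9/5 + 1/5 = -8/5)
w(U) = U + U**2
-11*(w(2) + Z(1, -3)**2) + 1/(q(20, -3) + 139) = -11*(2*(1 + 2) + (-8/5)**2) + 1/((-3 + 20) + 139) = -11*(2*3 + 64/25) + 1/(17 + 139) = -11*(6 + 64/25) + 1/156 = -11*214/25 + 1/156 = -2354/25 + 1/156 = -367199/3900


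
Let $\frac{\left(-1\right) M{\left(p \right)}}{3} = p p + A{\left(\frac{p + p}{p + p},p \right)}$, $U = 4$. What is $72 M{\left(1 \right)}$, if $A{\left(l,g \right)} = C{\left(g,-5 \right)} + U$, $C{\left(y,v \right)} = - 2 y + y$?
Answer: $-864$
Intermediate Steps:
$C{\left(y,v \right)} = - y$
$A{\left(l,g \right)} = 4 - g$ ($A{\left(l,g \right)} = - g + 4 = 4 - g$)
$M{\left(p \right)} = -12 - 3 p^{2} + 3 p$ ($M{\left(p \right)} = - 3 \left(p p - \left(-4 + p\right)\right) = - 3 \left(p^{2} - \left(-4 + p\right)\right) = - 3 \left(4 + p^{2} - p\right) = -12 - 3 p^{2} + 3 p$)
$72 M{\left(1 \right)} = 72 \left(-12 - 3 \cdot 1^{2} + 3 \cdot 1\right) = 72 \left(-12 - 3 + 3\right) = 72 \left(-12\right) = -864$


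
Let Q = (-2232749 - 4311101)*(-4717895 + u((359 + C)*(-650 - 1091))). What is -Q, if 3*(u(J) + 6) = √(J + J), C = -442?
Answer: -30873236458850 + 6543850*√289006/3 ≈ -3.0872e+13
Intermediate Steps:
u(J) = -6 + √2*√J/3 (u(J) = -6 + √(J + J)/3 = -6 + √(2*J)/3 = -6 + (√2*√J)/3 = -6 + √2*√J/3)
Q = 30873236458850 - 6543850*√289006/3 (Q = (-2232749 - 4311101)*(-4717895 + (-6 + √2*√((359 - 442)*(-650 - 1091))/3)) = -6543850*(-4717895 + (-6 + √2*√(-83*(-1741))/3)) = -6543850*(-4717895 + (-6 + √2*√144503/3)) = -6543850*(-4717895 + (-6 + √289006/3)) = -6543850*(-4717901 + √289006/3) = 30873236458850 - 6543850*√289006/3 ≈ 3.0872e+13)
-Q = -(30873236458850 - 6543850*√289006/3) = -30873236458850 + 6543850*√289006/3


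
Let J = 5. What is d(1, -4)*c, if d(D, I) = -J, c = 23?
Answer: -115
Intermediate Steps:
d(D, I) = -5 (d(D, I) = -1*5 = -5)
d(1, -4)*c = -5*23 = -115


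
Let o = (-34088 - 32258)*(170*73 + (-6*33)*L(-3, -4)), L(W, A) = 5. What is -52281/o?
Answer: 52281/757671320 ≈ 6.9002e-5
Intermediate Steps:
o = -757671320 (o = (-34088 - 32258)*(170*73 - 6*33*5) = -66346*(12410 - 198*5) = -66346*(12410 - 990) = -66346*11420 = -757671320)
-52281/o = -52281/(-757671320) = -52281*(-1/757671320) = 52281/757671320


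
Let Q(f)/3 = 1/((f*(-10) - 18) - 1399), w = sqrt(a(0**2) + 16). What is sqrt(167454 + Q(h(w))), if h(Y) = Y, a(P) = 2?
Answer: sqrt(237282315 + 5023620*sqrt(2))/sqrt(1417 + 30*sqrt(2)) ≈ 409.21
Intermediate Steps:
w = 3*sqrt(2) (w = sqrt(2 + 16) = sqrt(18) = 3*sqrt(2) ≈ 4.2426)
Q(f) = 3/(-1417 - 10*f) (Q(f) = 3/((f*(-10) - 18) - 1399) = 3/((-10*f - 18) - 1399) = 3/((-18 - 10*f) - 1399) = 3/(-1417 - 10*f))
sqrt(167454 + Q(h(w))) = sqrt(167454 - 3/(1417 + 10*(3*sqrt(2)))) = sqrt(167454 - 3/(1417 + 30*sqrt(2)))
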